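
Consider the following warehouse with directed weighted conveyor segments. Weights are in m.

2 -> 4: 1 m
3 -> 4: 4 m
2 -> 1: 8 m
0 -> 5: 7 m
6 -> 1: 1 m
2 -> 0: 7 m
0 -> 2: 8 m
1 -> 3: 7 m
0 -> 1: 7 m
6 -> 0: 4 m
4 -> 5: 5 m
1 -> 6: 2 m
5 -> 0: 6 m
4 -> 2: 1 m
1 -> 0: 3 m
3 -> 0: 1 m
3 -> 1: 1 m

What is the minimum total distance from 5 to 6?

15 m

Settle nodes by increasing distance from 5:
5: 0
0: 6  (via 5)
1: 13  (via 0)
2: 14  (via 0)
4: 15  (via 2)
6: 15  (via 1)
Shortest route: 5 → 0 → 1 → 6 = 15 m.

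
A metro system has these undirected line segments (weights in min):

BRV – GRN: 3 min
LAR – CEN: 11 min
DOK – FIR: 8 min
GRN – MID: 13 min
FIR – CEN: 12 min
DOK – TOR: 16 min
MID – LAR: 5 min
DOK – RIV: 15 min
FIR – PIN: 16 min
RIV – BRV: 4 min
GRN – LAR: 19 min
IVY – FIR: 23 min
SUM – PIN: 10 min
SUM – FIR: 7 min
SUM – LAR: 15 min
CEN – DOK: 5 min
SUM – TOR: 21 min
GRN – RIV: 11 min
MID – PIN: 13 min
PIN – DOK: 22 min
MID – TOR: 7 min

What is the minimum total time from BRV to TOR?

Candidate routes:
BRV - GRN - LAR - MID - TOR: 3+19+5+7 = 34
BRV - RIV - DOK - TOR: 4+15+16 = 35
BRV - GRN - MID - TOR: 3+13+7 = 23
Cheapest is BRV - GRN - MID - TOR at 23 min.

23 min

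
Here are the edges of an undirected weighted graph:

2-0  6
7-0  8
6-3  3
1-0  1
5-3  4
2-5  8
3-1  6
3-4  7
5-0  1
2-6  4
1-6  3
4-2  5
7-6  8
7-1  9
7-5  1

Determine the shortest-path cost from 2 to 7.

8

Compare a few routes:
2–5–7: 8+1 = 9
2–0–5–7: 6+1+1 = 8
Cheapest is 2–0–5–7 at 8.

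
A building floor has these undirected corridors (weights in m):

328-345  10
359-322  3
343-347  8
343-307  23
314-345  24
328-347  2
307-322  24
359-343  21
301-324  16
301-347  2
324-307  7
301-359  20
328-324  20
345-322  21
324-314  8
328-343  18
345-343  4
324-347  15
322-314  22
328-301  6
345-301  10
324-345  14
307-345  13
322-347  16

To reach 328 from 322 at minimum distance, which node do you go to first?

Compare a few routes:
322–359–301–347–328: 3+20+2+2 = 27
322–347–301–328: 16+2+6 = 24
322–347–328: 16+2 = 18
Cheapest is 322–347–328 at 18 m.
So from 322 the first move is to 347.

347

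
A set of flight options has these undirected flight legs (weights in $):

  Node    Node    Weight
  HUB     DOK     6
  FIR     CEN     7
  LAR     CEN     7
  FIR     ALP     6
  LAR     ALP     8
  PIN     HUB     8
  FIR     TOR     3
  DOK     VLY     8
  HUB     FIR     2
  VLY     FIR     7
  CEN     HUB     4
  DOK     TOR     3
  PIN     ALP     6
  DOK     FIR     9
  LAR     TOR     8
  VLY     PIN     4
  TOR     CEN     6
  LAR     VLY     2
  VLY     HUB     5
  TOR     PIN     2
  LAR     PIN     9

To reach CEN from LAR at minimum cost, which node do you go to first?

CEN

Compare a few routes:
LAR → CEN: 7 = 7
LAR → VLY → HUB → CEN: 2+5+4 = 11
The minimum is $7 via LAR → CEN.
So from LAR the first move is to CEN.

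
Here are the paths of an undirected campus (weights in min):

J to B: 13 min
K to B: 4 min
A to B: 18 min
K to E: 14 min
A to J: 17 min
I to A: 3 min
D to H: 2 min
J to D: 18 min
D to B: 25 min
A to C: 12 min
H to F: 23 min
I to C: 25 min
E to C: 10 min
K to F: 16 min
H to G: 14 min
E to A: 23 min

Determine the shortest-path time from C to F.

Shortest distances from C:
C: 0
E: 10  (via C)
A: 12  (via C)
I: 15  (via A)
K: 24  (via E)
B: 28  (via K)
J: 29  (via A)
F: 40  (via K)
Shortest route: C–E–K–F = 40 min.

40 min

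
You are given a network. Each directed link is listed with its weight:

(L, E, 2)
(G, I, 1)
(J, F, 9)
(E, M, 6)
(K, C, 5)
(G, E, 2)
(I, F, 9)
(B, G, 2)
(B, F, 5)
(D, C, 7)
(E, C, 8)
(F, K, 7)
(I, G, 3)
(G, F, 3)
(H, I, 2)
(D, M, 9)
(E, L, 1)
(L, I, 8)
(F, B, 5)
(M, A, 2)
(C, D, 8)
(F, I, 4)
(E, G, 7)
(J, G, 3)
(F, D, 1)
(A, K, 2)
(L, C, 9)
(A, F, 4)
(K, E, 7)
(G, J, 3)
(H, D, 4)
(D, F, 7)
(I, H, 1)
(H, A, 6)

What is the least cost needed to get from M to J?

16

Enumerating some paths:
M → A → F → I → G → J: 2+4+4+3+3 = 16
M → A → K → E → L → I → G → J: 2+2+7+1+8+3+3 = 26
M → A → K → E → G → J: 2+2+7+7+3 = 21
M → A → F → K → E → G → J: 2+4+7+7+7+3 = 30
The minimum is 16 via M → A → F → I → G → J.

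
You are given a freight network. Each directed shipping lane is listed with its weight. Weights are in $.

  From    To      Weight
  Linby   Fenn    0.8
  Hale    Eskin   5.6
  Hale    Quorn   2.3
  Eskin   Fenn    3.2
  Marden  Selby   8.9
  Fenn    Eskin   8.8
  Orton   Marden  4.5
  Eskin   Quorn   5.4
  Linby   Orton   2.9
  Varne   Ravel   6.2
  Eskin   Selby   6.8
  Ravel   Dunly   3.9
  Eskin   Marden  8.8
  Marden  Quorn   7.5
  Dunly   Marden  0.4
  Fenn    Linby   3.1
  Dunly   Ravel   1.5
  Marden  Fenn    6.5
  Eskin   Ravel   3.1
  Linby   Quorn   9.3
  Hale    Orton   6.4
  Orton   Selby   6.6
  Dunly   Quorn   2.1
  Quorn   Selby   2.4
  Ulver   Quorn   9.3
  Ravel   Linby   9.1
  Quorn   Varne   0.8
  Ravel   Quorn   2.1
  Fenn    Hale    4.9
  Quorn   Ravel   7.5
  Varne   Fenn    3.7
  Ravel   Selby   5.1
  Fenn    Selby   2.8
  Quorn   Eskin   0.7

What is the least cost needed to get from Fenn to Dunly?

$14.9

Enumerating some paths:
Fenn → Hale → Quorn → Eskin → Ravel → Dunly: 4.9+2.3+0.7+3.1+3.9 = 14.9
Fenn → Hale → Eskin → Ravel → Dunly: 4.9+5.6+3.1+3.9 = 17.5
Fenn → Eskin → Ravel → Dunly: 8.8+3.1+3.9 = 15.8
Cheapest is Fenn → Hale → Quorn → Eskin → Ravel → Dunly at $14.9.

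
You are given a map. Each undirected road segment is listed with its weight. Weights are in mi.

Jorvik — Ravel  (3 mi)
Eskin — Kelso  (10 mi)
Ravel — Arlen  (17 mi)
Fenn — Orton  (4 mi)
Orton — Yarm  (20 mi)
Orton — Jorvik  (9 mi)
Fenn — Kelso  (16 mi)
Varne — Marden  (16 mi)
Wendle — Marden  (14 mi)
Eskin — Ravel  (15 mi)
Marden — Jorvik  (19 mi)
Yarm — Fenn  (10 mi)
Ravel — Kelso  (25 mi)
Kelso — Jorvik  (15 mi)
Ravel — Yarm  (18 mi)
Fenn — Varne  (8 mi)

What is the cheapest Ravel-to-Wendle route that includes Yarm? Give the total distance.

66 mi

Shortest Ravel→Yarm: Ravel → Yarm = 18
Shortest Yarm→Wendle: Yarm → Fenn → Varne → Marden → Wendle = 48
Total via Yarm: 18 + 48 = 66 mi.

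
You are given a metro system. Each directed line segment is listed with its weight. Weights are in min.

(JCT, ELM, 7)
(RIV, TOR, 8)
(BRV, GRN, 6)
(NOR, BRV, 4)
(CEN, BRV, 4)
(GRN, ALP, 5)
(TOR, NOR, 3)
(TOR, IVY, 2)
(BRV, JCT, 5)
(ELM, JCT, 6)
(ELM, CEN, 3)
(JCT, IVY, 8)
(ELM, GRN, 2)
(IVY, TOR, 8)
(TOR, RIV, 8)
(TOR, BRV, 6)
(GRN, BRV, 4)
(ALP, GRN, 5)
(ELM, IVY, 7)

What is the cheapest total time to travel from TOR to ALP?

17 min

Running Dijkstra from TOR:
TOR: 0
IVY: 2  (via TOR)
NOR: 3  (via TOR)
BRV: 6  (via TOR)
RIV: 8  (via TOR)
JCT: 11  (via BRV)
GRN: 12  (via BRV)
ALP: 17  (via GRN)
Shortest route: TOR–BRV–GRN–ALP = 17 min.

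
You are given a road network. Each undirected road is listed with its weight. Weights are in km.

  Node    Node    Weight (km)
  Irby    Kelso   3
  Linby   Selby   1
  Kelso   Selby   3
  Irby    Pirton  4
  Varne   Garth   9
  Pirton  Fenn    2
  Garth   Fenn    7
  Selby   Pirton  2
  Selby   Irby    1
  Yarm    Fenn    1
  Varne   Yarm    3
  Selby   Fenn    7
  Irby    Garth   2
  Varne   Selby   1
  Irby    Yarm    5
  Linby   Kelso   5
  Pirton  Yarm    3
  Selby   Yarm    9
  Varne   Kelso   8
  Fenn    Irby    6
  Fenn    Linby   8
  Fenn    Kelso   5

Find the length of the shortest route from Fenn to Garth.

7 km

Shortest distances from Fenn:
Fenn: 0
Yarm: 1  (via Fenn)
Pirton: 2  (via Fenn)
Varne: 4  (via Yarm)
Selby: 4  (via Pirton)
Linby: 5  (via Selby)
Kelso: 5  (via Fenn)
Irby: 5  (via Selby)
Garth: 7  (via Fenn)
Shortest route: Fenn → Garth = 7 km.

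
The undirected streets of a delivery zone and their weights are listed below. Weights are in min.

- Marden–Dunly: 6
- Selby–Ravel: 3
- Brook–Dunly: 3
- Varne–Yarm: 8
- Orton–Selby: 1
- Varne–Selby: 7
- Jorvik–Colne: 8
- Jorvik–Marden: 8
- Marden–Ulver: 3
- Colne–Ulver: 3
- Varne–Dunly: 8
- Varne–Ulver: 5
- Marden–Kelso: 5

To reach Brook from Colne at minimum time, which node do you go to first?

Ulver

Compare a few routes:
Colne–Ulver–Varne–Dunly–Brook: 3+5+8+3 = 19
Colne–Jorvik–Marden–Dunly–Brook: 8+8+6+3 = 25
Colne–Jorvik–Marden–Ulver–Varne–Dunly–Brook: 8+8+3+5+8+3 = 35
Colne–Ulver–Marden–Dunly–Brook: 3+3+6+3 = 15
The minimum is 15 min via Colne–Ulver–Marden–Dunly–Brook.
So from Colne the first move is to Ulver.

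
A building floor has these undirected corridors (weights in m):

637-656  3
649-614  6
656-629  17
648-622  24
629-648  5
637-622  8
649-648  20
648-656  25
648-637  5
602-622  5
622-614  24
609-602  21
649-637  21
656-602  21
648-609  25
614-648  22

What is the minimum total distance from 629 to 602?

23 m

Shortest distances from 629:
629: 0
648: 5  (via 629)
637: 10  (via 648)
656: 13  (via 637)
622: 18  (via 637)
602: 23  (via 622)
Shortest route: 629 → 648 → 637 → 622 → 602 = 23 m.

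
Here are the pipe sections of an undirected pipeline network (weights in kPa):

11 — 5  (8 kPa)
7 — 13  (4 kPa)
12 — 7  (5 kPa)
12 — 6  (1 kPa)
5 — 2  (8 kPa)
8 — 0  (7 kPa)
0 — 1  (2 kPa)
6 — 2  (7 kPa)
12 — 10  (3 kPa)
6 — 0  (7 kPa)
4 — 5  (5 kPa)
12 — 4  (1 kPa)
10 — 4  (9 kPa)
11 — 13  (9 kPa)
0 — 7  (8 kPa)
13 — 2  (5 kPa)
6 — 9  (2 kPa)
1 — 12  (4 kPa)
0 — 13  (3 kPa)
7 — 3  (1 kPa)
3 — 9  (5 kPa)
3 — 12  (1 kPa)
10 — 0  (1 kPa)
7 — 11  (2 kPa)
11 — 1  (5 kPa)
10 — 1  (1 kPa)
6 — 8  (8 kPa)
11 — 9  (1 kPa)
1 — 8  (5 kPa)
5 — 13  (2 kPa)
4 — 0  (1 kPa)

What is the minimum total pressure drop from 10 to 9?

Candidate routes:
10–1–11–9: 1+5+1 = 7
10–12–6–9: 3+1+2 = 6
The minimum is 6 kPa via 10–12–6–9.

6 kPa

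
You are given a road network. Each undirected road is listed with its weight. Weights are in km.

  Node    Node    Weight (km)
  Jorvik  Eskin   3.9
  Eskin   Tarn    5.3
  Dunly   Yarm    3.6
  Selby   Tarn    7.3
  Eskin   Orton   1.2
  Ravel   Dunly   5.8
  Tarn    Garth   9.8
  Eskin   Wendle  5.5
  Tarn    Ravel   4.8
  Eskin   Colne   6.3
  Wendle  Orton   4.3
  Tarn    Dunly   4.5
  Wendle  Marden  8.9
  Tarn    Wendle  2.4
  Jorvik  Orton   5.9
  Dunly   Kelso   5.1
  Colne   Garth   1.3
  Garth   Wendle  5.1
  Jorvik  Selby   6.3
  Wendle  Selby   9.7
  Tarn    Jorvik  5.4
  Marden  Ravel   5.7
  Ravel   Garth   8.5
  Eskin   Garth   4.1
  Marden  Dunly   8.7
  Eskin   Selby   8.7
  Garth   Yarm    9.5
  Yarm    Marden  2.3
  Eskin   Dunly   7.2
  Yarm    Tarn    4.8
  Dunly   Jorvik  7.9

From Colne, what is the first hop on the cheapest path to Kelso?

Garth

Compare a few routes:
Colne → Garth → Wendle → Tarn → Dunly → Kelso: 1.3+5.1+2.4+4.5+5.1 = 18.4
Colne → Garth → Eskin → Dunly → Kelso: 1.3+4.1+7.2+5.1 = 17.7
Colne → Garth → Yarm → Dunly → Kelso: 1.3+9.5+3.6+5.1 = 19.5
Colne → Eskin → Dunly → Kelso: 6.3+7.2+5.1 = 18.6
Cheapest is Colne → Garth → Eskin → Dunly → Kelso at 17.7 km.
So from Colne the first move is to Garth.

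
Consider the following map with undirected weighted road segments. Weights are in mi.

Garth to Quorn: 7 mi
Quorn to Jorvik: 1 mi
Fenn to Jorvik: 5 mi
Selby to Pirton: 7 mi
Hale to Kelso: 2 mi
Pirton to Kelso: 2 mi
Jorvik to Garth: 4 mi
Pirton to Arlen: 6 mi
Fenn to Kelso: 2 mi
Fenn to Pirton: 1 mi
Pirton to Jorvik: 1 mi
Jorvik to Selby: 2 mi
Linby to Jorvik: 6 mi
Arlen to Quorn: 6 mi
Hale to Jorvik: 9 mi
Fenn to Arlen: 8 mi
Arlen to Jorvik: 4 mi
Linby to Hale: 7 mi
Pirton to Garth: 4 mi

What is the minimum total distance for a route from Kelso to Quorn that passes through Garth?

11 mi

Shortest Kelso→Garth: Kelso–Pirton–Garth = 6
Best Garth to Quorn: Garth–Jorvik–Quorn costing 5
Total via Garth: 6 + 5 = 11 mi.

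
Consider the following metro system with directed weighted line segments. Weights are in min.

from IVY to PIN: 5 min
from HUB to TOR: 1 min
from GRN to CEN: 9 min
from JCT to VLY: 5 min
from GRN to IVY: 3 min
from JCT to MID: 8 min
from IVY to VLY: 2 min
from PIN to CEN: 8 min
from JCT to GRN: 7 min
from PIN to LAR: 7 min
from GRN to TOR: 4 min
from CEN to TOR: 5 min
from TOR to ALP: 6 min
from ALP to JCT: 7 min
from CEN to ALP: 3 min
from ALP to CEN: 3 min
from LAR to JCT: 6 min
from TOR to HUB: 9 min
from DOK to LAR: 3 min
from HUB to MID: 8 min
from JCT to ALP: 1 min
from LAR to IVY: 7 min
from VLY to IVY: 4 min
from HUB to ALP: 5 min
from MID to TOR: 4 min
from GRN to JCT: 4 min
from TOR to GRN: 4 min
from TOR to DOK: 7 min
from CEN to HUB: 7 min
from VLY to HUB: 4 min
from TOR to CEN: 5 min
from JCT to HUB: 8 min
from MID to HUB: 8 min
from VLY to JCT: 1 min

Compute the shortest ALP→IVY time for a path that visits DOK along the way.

Shortest ALP→DOK: ALP → CEN → TOR → DOK = 15
Best DOK to IVY: DOK → LAR → IVY costing 10
Total via DOK: 15 + 10 = 25 min.

25 min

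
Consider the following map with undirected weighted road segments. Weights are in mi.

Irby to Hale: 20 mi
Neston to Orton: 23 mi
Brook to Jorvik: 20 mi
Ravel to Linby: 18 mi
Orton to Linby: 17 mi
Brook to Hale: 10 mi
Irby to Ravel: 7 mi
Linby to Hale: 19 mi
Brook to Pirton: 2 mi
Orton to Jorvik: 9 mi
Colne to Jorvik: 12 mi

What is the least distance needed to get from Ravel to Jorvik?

Enumerating some paths:
Ravel - Linby - Orton - Jorvik: 18+17+9 = 44
Ravel - Linby - Hale - Brook - Jorvik: 18+19+10+20 = 67
Ravel - Irby - Hale - Brook - Jorvik: 7+20+10+20 = 57
Cheapest is Ravel - Linby - Orton - Jorvik at 44 mi.

44 mi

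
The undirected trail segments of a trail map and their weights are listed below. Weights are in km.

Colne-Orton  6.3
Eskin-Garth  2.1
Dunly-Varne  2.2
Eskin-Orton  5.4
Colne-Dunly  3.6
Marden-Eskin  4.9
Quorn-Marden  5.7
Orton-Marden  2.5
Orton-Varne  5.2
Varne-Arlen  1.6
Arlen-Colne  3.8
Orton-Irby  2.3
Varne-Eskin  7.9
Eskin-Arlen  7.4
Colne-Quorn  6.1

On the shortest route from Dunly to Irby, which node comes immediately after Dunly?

Varne

Compare a few routes:
Dunly–Varne–Orton–Irby: 2.2+5.2+2.3 = 9.7
Dunly–Colne–Orton–Irby: 3.6+6.3+2.3 = 12.2
Cheapest is Dunly–Varne–Orton–Irby at 9.7 km.
So from Dunly the first move is to Varne.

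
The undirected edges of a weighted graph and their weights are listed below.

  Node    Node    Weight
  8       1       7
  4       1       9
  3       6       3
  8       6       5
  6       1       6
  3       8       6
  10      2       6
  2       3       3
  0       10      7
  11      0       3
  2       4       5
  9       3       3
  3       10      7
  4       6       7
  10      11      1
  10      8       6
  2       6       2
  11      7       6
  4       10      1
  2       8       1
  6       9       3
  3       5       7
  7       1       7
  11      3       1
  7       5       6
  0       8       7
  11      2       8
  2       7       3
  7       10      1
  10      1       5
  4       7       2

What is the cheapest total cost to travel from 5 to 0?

Compare a few routes:
5 → 3 → 11 → 0: 7+1+3 = 11
5 → 7 → 4 → 10 → 11 → 0: 6+2+1+1+3 = 13
Cheapest is 5 → 3 → 11 → 0 at 11.

11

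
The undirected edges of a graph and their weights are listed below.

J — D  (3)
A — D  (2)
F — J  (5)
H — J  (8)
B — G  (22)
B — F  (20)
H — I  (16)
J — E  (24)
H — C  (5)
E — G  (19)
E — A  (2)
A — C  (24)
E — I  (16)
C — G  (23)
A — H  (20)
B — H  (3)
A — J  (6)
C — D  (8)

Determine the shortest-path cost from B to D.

Settle nodes by increasing distance from B:
B: 0
H: 3  (via B)
C: 8  (via H)
J: 11  (via H)
D: 14  (via J)
Shortest route: B → H → J → D = 14.

14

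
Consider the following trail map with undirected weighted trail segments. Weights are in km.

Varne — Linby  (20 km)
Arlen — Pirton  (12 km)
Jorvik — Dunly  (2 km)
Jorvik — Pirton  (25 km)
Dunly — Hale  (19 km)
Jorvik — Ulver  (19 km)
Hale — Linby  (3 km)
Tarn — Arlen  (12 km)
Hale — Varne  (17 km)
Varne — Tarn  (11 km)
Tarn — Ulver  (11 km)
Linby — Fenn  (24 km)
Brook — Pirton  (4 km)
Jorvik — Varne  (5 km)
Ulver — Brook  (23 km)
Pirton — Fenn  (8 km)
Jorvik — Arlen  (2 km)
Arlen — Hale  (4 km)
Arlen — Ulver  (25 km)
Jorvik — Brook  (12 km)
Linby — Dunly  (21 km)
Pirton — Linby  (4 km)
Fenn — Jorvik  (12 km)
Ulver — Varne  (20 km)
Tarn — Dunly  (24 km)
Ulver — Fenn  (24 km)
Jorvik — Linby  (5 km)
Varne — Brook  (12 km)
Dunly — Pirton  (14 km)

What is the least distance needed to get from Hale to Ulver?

25 km

Shortest distances from Hale:
Hale: 0
Linby: 3  (via Hale)
Arlen: 4  (via Hale)
Jorvik: 6  (via Arlen)
Pirton: 7  (via Linby)
Dunly: 8  (via Jorvik)
Varne: 11  (via Jorvik)
Brook: 11  (via Pirton)
Fenn: 15  (via Pirton)
Tarn: 16  (via Arlen)
Ulver: 25  (via Jorvik)
Shortest route: Hale–Arlen–Jorvik–Ulver = 25 km.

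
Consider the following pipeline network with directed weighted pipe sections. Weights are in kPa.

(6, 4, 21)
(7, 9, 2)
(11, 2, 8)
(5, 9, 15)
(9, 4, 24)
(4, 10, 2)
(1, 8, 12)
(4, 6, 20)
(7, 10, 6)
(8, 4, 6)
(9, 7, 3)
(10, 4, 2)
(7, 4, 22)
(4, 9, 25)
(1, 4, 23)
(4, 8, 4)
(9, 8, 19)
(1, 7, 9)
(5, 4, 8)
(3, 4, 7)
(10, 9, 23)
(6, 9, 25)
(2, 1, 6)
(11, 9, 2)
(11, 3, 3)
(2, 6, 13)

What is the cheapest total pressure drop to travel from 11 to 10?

Enumerating some paths:
11 → 3 → 4 → 10: 3+7+2 = 12
11 → 9 → 7 → 10: 2+3+6 = 11
The minimum is 11 kPa via 11 → 9 → 7 → 10.

11 kPa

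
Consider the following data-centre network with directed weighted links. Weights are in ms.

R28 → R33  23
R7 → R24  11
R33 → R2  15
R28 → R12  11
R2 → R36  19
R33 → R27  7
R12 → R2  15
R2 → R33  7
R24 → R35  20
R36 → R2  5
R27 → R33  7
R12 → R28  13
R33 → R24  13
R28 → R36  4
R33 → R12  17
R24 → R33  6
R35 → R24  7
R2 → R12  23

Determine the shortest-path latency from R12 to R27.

Compare a few routes:
R12–R2–R33–R27: 15+7+7 = 29
R12–R28–R33–R27: 13+23+7 = 43
R12–R28–R36–R2–R33–R27: 13+4+5+7+7 = 36
Cheapest is R12–R2–R33–R27 at 29 ms.

29 ms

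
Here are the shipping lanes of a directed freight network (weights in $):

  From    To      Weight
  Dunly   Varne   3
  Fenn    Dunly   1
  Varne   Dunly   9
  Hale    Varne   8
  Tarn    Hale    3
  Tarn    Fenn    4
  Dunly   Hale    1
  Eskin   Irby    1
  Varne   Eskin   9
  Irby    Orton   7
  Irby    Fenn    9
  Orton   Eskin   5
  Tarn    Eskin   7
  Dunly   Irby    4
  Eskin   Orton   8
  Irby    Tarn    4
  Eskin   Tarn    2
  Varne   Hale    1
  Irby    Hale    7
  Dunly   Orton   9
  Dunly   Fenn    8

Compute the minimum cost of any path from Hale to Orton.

$25

Shortest distances from Hale:
Hale: 0
Varne: 8  (via Hale)
Eskin: 17  (via Varne)
Dunly: 17  (via Varne)
Irby: 18  (via Eskin)
Tarn: 19  (via Eskin)
Fenn: 23  (via Tarn)
Orton: 25  (via Eskin)
Shortest route: Hale–Varne–Eskin–Orton = $25.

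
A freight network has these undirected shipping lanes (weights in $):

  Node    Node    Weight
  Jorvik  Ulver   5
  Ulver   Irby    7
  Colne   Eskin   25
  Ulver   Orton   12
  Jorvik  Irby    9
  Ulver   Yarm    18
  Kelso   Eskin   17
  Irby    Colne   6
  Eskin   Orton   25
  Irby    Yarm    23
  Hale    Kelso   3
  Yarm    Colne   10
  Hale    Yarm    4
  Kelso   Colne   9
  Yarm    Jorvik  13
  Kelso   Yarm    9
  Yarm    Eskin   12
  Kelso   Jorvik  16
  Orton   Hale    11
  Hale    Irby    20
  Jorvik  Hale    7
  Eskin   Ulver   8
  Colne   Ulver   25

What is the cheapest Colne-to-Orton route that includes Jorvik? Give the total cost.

$32

Best Colne to Jorvik: Colne → Irby → Jorvik costing 15
Shortest Jorvik→Orton: Jorvik → Ulver → Orton = 17
Total via Jorvik: 15 + 17 = $32.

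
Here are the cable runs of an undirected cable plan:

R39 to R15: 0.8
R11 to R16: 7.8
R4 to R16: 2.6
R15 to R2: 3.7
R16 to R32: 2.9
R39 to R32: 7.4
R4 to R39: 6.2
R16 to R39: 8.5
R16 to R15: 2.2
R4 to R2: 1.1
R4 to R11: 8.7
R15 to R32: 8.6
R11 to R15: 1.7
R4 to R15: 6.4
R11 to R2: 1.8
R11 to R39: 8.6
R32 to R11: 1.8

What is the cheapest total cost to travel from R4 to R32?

Settle nodes by increasing distance from R4:
R4: 0
R2: 1.1  (via R4)
R16: 2.6  (via R4)
R11: 2.9  (via R2)
R15: 4.6  (via R11)
R32: 4.7  (via R11)
Shortest route: R4 → R2 → R11 → R32 = 4.7.

4.7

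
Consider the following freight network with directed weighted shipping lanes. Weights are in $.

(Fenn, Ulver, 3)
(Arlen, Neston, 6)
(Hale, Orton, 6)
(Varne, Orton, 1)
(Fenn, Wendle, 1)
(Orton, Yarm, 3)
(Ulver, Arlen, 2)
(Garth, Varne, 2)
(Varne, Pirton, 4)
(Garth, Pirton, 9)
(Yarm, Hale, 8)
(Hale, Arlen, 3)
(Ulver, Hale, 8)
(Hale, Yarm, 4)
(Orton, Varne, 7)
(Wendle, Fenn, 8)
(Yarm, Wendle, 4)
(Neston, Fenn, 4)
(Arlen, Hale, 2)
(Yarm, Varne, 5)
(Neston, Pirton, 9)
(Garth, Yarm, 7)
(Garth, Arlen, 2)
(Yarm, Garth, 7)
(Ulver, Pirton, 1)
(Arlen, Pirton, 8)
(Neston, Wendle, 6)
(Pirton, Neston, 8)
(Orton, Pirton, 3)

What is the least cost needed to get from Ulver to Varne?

$13

Candidate routes:
Ulver → Arlen → Hale → Yarm → Varne: 2+2+4+5 = 13
Ulver → Hale → Yarm → Varne: 8+4+5 = 17
The minimum is $13 via Ulver → Arlen → Hale → Yarm → Varne.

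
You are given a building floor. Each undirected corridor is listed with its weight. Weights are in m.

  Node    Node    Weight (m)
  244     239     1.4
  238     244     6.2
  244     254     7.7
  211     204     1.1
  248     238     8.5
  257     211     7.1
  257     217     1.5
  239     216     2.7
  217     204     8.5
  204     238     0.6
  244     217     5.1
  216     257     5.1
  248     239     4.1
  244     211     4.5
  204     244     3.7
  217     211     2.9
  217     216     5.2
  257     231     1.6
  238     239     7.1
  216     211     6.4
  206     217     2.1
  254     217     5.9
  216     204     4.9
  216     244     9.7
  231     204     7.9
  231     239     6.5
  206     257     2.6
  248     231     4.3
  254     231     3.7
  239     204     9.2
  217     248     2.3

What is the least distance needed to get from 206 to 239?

8.5 m

Shortest distances from 206:
206: 0
217: 2.1  (via 206)
257: 2.6  (via 206)
231: 4.2  (via 257)
248: 4.4  (via 217)
211: 5  (via 217)
204: 6.1  (via 211)
238: 6.7  (via 204)
244: 7.2  (via 217)
216: 7.3  (via 217)
254: 7.9  (via 231)
239: 8.5  (via 248)
Shortest route: 206 → 217 → 248 → 239 = 8.5 m.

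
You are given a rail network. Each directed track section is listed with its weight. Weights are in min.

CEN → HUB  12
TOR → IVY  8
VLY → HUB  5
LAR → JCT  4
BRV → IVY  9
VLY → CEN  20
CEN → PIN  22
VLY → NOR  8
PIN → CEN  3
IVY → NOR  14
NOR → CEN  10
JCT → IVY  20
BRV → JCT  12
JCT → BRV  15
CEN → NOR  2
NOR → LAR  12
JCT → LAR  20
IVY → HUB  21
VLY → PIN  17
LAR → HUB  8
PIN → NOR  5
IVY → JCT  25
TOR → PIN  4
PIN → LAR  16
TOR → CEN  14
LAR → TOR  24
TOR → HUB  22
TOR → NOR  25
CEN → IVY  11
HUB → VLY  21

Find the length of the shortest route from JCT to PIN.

Candidate routes:
JCT → LAR → TOR → PIN: 20+24+4 = 48
JCT → LAR → HUB → VLY → PIN: 20+8+21+17 = 66
JCT → IVY → NOR → CEN → PIN: 20+14+10+22 = 66
The minimum is 48 min via JCT → LAR → TOR → PIN.

48 min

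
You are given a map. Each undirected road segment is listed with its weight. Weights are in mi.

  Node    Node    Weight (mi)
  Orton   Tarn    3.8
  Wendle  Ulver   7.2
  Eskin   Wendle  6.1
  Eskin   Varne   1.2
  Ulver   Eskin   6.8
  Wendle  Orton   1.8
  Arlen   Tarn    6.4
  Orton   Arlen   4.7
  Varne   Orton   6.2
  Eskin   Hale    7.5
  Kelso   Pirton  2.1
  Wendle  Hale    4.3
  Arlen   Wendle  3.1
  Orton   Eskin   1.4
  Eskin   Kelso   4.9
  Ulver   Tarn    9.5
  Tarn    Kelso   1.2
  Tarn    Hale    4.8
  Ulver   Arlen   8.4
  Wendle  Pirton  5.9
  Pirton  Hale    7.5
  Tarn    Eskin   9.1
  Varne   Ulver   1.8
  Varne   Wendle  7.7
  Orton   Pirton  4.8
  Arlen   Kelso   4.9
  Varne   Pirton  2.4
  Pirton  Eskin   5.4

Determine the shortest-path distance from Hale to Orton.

6.1 mi

Running Dijkstra from Hale:
Hale: 0
Wendle: 4.3  (via Hale)
Tarn: 4.8  (via Hale)
Kelso: 6  (via Tarn)
Orton: 6.1  (via Wendle)
Shortest route: Hale → Wendle → Orton = 6.1 mi.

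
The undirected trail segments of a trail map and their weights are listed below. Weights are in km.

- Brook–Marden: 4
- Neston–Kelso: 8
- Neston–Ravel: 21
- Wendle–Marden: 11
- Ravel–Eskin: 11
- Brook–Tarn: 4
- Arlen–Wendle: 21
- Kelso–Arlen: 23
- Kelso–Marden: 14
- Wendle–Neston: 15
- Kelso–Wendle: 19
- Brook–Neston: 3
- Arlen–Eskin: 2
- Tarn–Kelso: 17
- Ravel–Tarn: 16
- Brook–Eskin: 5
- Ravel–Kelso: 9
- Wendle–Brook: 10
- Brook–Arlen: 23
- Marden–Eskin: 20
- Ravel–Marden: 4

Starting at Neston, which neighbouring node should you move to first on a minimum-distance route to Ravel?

Candidate routes:
Neston - Kelso - Ravel: 8+9 = 17
Neston - Brook - Marden - Ravel: 3+4+4 = 11
Cheapest is Neston - Brook - Marden - Ravel at 11 km.
So from Neston the first move is to Brook.

Brook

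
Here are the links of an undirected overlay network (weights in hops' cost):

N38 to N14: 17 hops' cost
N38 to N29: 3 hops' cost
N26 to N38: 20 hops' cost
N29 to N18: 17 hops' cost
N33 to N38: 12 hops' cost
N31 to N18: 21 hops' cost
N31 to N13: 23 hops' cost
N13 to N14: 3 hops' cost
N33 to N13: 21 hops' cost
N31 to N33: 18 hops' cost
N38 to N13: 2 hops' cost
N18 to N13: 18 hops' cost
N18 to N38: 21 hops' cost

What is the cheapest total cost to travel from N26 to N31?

45 hops' cost

Compare a few routes:
N26 → N38 → N13 → N31: 20+2+23 = 45
N26 → N38 → N33 → N31: 20+12+18 = 50
The minimum is 45 hops' cost via N26 → N38 → N13 → N31.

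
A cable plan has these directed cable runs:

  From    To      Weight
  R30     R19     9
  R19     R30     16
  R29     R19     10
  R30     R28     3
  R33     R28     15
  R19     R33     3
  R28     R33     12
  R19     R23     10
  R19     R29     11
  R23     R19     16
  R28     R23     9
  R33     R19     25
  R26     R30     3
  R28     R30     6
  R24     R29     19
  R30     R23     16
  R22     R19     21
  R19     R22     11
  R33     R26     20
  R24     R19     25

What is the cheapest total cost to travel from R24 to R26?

Candidate routes:
R24–R29–R19–R33–R26: 19+10+3+20 = 52
R24–R19–R30–R28–R33–R26: 25+16+3+12+20 = 76
R24–R19–R33–R26: 25+3+20 = 48
The minimum is 48 via R24–R19–R33–R26.

48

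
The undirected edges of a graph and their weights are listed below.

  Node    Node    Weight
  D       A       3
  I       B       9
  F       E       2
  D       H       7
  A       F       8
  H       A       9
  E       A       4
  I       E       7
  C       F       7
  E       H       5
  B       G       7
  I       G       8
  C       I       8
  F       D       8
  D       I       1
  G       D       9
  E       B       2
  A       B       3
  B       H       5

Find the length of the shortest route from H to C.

14

Shortest distances from H:
H: 0
B: 5  (via H)
E: 5  (via H)
D: 7  (via H)
F: 7  (via E)
A: 8  (via B)
I: 8  (via D)
G: 12  (via B)
C: 14  (via F)
Shortest route: H–E–F–C = 14.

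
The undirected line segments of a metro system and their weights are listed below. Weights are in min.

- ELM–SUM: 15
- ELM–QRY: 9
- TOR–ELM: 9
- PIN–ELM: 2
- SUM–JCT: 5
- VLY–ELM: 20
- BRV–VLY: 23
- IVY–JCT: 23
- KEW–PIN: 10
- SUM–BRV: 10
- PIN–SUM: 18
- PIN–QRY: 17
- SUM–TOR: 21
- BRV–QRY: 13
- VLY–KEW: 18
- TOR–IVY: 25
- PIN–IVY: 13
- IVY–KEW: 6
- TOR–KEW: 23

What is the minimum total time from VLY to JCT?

38 min

Compare a few routes:
VLY–ELM–PIN–SUM–JCT: 20+2+18+5 = 45
VLY–BRV–SUM–JCT: 23+10+5 = 38
VLY–ELM–SUM–JCT: 20+15+5 = 40
The minimum is 38 min via VLY–BRV–SUM–JCT.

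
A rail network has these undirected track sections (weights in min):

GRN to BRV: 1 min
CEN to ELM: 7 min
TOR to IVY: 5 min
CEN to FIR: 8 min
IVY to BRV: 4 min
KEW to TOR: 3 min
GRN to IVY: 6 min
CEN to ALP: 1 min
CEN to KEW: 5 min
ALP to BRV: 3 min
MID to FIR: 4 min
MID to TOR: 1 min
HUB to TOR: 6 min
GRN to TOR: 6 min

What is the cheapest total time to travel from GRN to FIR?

Compare a few routes:
GRN–BRV–IVY–TOR–MID–FIR: 1+4+5+1+4 = 15
GRN–BRV–ALP–CEN–FIR: 1+3+1+8 = 13
GRN–IVY–TOR–MID–FIR: 6+5+1+4 = 16
GRN–TOR–MID–FIR: 6+1+4 = 11
Cheapest is GRN–TOR–MID–FIR at 11 min.

11 min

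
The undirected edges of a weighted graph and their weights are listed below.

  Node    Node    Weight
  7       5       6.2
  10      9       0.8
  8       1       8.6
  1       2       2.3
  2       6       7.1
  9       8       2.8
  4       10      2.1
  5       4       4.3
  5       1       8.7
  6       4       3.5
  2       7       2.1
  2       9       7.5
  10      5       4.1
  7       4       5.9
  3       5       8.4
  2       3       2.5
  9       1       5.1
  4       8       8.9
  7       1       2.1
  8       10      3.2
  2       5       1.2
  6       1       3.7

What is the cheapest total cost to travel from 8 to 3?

11

Enumerating some paths:
8 - 9 - 10 - 5 - 2 - 3: 2.8+0.8+4.1+1.2+2.5 = 11.4
8 - 9 - 1 - 2 - 3: 2.8+5.1+2.3+2.5 = 12.7
8 - 10 - 5 - 2 - 3: 3.2+4.1+1.2+2.5 = 11
Cheapest is 8 - 10 - 5 - 2 - 3 at 11.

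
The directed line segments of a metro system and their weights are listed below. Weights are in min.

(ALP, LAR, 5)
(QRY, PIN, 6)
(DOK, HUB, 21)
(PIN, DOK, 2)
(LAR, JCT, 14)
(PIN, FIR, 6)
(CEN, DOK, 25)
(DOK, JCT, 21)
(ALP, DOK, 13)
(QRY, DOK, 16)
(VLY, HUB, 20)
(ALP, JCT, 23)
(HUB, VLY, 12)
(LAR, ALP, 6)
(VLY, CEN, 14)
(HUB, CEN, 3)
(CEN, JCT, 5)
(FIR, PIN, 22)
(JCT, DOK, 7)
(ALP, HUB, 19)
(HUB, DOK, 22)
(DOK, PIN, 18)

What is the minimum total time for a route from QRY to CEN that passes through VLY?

55 min

Best QRY to VLY: QRY–PIN–DOK–HUB–VLY costing 41
Shortest VLY→CEN: VLY–CEN = 14
Total via VLY: 41 + 14 = 55 min.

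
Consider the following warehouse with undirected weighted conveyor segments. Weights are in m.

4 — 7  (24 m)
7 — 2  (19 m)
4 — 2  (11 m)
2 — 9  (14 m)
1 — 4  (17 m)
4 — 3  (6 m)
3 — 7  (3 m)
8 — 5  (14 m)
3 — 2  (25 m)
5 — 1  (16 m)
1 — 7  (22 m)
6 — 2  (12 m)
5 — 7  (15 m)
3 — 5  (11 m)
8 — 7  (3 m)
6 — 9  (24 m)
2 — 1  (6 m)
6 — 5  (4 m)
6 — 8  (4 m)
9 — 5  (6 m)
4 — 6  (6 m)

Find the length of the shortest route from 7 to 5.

11 m

Compare a few routes:
7–3–5: 3+11 = 14
7–8–6–5: 3+4+4 = 11
7–8–5: 3+14 = 17
7–5: 15 = 15
Cheapest is 7–8–6–5 at 11 m.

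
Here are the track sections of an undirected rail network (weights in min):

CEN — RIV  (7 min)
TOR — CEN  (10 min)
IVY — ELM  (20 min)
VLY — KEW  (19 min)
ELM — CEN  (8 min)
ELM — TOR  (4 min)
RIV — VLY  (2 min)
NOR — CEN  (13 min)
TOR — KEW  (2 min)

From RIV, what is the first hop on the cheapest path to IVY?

CEN

Compare a few routes:
RIV - VLY - KEW - TOR - ELM - IVY: 2+19+2+4+20 = 47
RIV - CEN - TOR - ELM - IVY: 7+10+4+20 = 41
RIV - CEN - ELM - IVY: 7+8+20 = 35
The minimum is 35 min via RIV - CEN - ELM - IVY.
So from RIV the first move is to CEN.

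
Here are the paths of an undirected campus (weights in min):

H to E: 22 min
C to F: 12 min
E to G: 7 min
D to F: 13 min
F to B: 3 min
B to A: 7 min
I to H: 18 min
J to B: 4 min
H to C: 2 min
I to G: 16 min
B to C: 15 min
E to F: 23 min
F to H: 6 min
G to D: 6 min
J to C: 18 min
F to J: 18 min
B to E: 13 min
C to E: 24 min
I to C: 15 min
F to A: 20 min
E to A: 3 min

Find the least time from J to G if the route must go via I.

Shortest J→I: J–B–F–H–C–I = 30
Shortest I→G: I–G = 16
Total via I: 30 + 16 = 46 min.

46 min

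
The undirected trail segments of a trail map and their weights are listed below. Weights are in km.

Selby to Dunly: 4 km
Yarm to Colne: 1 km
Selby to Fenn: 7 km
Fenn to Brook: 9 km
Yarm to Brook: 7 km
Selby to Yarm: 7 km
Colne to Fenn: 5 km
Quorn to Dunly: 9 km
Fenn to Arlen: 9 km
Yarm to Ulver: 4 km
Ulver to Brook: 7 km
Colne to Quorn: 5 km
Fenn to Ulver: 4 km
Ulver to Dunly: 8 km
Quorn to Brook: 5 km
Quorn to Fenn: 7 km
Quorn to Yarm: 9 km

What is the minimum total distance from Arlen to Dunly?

20 km

Compare a few routes:
Arlen–Fenn–Ulver–Dunly: 9+4+8 = 21
Arlen–Fenn–Colne–Yarm–Selby–Dunly: 9+5+1+7+4 = 26
Arlen–Fenn–Selby–Dunly: 9+7+4 = 20
Arlen–Fenn–Quorn–Dunly: 9+7+9 = 25
Cheapest is Arlen–Fenn–Selby–Dunly at 20 km.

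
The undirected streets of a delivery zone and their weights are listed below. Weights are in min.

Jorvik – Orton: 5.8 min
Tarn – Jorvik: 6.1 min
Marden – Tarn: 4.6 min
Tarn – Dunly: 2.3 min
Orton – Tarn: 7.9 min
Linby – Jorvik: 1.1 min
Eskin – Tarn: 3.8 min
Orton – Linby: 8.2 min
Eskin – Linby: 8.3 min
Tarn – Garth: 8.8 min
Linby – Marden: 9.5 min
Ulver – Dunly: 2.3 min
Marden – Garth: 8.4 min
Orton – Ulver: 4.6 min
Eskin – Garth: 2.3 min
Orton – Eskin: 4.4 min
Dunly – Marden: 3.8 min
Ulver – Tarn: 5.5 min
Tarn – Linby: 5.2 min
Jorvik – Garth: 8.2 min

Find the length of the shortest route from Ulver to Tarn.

Candidate routes:
Ulver–Dunly–Tarn: 2.3+2.3 = 4.6
Ulver–Dunly–Marden–Tarn: 2.3+3.8+4.6 = 10.7
Ulver–Tarn: 5.5 = 5.5
The minimum is 4.6 min via Ulver–Dunly–Tarn.

4.6 min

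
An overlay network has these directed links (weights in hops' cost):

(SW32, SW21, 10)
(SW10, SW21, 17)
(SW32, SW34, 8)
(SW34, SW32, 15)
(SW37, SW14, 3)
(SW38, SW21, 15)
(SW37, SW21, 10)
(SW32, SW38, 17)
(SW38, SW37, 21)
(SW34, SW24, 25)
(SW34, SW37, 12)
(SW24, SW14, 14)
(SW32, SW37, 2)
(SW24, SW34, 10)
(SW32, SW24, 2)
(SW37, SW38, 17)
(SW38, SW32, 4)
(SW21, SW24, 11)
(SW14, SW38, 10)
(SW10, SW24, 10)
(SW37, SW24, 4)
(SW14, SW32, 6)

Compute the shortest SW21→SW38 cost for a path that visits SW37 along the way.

Best SW21 to SW37: SW21 → SW24 → SW34 → SW37 costing 33
Shortest SW37→SW38: SW37 → SW14 → SW38 = 13
Total via SW37: 33 + 13 = 46 hops' cost.

46 hops' cost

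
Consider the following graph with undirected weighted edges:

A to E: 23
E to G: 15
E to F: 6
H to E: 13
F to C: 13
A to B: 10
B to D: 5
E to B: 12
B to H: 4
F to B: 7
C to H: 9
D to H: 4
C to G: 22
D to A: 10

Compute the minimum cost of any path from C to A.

23

Running Dijkstra from C:
C: 0
H: 9  (via C)
B: 13  (via H)
D: 13  (via H)
F: 13  (via C)
E: 19  (via F)
G: 22  (via C)
A: 23  (via B)
Shortest route: C → H → B → A = 23.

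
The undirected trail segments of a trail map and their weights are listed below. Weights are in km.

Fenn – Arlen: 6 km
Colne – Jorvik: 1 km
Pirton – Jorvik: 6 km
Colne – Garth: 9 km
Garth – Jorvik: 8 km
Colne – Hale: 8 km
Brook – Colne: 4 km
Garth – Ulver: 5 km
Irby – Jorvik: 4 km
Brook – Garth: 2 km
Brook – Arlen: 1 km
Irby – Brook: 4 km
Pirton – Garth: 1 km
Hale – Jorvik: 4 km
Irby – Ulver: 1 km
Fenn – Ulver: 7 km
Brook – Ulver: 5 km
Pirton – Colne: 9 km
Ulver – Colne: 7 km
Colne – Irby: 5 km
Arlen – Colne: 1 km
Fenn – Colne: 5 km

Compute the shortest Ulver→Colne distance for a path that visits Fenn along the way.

12 km

Best Ulver to Fenn: Ulver–Fenn costing 7
Shortest Fenn→Colne: Fenn–Colne = 5
Total via Fenn: 7 + 5 = 12 km.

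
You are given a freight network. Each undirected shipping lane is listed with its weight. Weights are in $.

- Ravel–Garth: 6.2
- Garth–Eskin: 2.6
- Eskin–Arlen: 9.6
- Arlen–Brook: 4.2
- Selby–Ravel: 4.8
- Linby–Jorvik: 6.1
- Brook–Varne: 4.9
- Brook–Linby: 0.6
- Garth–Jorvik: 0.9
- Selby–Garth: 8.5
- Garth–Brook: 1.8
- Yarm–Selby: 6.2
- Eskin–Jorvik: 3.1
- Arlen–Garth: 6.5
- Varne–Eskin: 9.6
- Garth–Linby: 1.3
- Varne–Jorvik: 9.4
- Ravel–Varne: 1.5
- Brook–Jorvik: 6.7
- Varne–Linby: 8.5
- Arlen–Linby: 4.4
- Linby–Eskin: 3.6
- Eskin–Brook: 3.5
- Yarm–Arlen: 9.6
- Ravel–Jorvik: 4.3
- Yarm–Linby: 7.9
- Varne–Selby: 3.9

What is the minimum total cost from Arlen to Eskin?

$7.7

Candidate routes:
Arlen → Linby → Eskin: 4.4+3.6 = 8
Arlen → Brook → Eskin: 4.2+3.5 = 7.7
Arlen → Linby → Garth → Eskin: 4.4+1.3+2.6 = 8.3
Cheapest is Arlen → Brook → Eskin at $7.7.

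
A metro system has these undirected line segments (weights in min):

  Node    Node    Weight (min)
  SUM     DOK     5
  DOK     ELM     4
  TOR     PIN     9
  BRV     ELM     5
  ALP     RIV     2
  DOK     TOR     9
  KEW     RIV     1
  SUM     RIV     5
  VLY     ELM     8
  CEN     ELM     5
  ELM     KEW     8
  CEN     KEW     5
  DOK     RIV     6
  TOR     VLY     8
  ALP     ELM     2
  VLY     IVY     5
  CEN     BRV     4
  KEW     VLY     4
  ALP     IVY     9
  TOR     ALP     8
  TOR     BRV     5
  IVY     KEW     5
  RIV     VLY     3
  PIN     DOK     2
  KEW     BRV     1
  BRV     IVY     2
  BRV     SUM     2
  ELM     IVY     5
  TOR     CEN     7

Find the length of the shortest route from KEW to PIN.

Shortest distances from KEW:
KEW: 0
RIV: 1  (via KEW)
BRV: 1  (via KEW)
SUM: 3  (via BRV)
ALP: 3  (via RIV)
IVY: 3  (via BRV)
VLY: 4  (via KEW)
CEN: 5  (via KEW)
ELM: 5  (via ALP)
TOR: 6  (via BRV)
DOK: 7  (via RIV)
PIN: 9  (via DOK)
Shortest route: KEW → RIV → DOK → PIN = 9 min.

9 min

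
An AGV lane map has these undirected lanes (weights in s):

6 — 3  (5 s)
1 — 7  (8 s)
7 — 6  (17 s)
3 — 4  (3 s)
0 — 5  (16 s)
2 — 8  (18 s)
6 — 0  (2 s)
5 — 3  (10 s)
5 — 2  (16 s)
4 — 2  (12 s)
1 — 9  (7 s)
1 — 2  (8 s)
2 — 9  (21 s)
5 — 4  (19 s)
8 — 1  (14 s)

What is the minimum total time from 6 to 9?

Settle nodes by increasing distance from 6:
6: 0
0: 2  (via 6)
3: 5  (via 6)
4: 8  (via 3)
5: 15  (via 3)
7: 17  (via 6)
2: 20  (via 4)
1: 25  (via 7)
9: 32  (via 1)
Shortest route: 6–7–1–9 = 32 s.

32 s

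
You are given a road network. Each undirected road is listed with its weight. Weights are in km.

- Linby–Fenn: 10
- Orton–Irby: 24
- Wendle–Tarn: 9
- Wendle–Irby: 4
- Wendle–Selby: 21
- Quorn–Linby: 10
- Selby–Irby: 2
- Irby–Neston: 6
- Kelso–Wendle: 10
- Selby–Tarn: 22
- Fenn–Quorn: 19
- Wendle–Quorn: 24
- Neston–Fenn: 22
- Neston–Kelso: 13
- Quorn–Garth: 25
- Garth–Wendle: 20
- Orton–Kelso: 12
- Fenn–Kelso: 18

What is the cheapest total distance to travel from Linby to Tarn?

Shortest distances from Linby:
Linby: 0
Fenn: 10  (via Linby)
Quorn: 10  (via Linby)
Kelso: 28  (via Fenn)
Neston: 32  (via Fenn)
Wendle: 34  (via Quorn)
Garth: 35  (via Quorn)
Irby: 38  (via Neston)
Selby: 40  (via Irby)
Orton: 40  (via Kelso)
Tarn: 43  (via Wendle)
Shortest route: Linby–Quorn–Wendle–Tarn = 43 km.

43 km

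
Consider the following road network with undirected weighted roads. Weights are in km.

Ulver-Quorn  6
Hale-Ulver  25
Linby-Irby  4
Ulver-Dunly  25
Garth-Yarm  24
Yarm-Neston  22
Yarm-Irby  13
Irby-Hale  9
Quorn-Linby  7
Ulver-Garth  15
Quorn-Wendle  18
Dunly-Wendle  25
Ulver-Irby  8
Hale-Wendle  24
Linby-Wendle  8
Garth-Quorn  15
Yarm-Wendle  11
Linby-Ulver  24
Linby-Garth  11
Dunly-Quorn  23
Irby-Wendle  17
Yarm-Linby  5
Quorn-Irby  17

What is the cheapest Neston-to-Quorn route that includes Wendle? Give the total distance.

48 km

Shortest Neston→Wendle: Neston–Yarm–Wendle = 33
Best Wendle to Quorn: Wendle–Linby–Quorn costing 15
Total via Wendle: 33 + 15 = 48 km.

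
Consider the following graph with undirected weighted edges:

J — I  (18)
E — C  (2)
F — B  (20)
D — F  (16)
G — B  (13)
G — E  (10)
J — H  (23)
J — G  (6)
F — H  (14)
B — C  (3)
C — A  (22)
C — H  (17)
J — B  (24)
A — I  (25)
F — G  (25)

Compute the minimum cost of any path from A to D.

61

Running Dijkstra from A:
A: 0
C: 22  (via A)
E: 24  (via C)
B: 25  (via C)
I: 25  (via A)
G: 34  (via E)
H: 39  (via C)
J: 40  (via G)
F: 45  (via B)
D: 61  (via F)
Shortest route: A–C–B–F–D = 61.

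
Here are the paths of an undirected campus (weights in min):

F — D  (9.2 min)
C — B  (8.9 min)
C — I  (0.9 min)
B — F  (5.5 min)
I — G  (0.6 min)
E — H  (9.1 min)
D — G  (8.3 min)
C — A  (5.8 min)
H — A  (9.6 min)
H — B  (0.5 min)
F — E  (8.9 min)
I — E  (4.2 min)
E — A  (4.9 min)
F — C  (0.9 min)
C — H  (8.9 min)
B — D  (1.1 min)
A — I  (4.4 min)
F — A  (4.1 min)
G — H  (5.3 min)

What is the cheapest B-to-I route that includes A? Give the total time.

Shortest B→A: B → F → A = 9.6
Shortest A→I: A → I = 4.4
Total via A: 9.6 + 4.4 = 14 min.

14 min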